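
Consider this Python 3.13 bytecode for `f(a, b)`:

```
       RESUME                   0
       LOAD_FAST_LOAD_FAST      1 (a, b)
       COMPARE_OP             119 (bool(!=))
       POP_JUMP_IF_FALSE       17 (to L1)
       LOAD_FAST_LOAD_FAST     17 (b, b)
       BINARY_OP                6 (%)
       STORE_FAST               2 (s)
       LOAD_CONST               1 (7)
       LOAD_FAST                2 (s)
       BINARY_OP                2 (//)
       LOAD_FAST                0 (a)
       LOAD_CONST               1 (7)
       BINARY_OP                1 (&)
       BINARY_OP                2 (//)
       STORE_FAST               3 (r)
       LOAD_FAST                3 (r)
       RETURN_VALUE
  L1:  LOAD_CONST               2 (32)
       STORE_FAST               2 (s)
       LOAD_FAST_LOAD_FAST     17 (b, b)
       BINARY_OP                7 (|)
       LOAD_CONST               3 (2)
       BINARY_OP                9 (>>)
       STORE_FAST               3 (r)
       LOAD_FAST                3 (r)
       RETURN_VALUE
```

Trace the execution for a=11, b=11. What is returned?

2

LOAD_FAST_LOAD_FAST a,b → push 11,11. Stack: [11, 11]
COMPARE_OP bool(!=) → 11 vs 11 = False. Stack: [False]
POP_JUMP_IF_FALSE → pop False; jump. Stack: []
LOAD_CONST → push 32. Stack: [32]
STORE_FAST s → s=32. Stack: []
LOAD_FAST_LOAD_FAST b,b → push 11,11. Stack: [11, 11]
BINARY_OP | → 11 | 11 = 11. Stack: [11]
LOAD_CONST → push 2. Stack: [11, 2]
BINARY_OP >> → 11 >> 2 = 2. Stack: [2]
STORE_FAST r → r=2. Stack: []
LOAD_FAST r → push 2. Stack: [2]
RETURN_VALUE → return 2.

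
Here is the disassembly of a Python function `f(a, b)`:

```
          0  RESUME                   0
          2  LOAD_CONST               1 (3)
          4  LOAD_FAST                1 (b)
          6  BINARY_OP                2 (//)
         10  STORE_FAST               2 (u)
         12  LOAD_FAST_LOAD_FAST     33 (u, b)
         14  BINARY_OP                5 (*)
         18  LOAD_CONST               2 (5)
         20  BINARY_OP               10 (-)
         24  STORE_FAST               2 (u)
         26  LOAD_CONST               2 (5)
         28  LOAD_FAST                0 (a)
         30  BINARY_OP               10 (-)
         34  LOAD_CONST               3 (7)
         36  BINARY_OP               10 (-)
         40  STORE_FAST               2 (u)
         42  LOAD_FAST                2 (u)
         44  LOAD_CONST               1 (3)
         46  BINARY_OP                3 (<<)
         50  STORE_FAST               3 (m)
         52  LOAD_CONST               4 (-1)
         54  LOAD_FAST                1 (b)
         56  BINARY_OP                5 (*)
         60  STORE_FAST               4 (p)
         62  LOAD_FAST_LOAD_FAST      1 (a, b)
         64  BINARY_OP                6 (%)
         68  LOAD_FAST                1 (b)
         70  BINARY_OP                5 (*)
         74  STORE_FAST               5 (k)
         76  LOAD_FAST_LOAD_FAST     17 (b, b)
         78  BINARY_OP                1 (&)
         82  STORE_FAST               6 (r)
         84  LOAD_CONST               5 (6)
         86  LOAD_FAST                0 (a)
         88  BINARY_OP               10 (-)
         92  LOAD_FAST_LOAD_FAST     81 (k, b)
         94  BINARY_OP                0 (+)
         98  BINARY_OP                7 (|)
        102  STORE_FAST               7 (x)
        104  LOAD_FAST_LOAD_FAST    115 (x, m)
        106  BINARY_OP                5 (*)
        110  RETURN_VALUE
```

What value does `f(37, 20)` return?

7176

LOAD_CONST → push 3. Stack: [3]
LOAD_FAST b → push 20. Stack: [3, 20]
BINARY_OP // → 3 // 20 = 0. Stack: [0]
STORE_FAST u → u=0. Stack: []
LOAD_FAST_LOAD_FAST u,b → push 0,20. Stack: [0, 20]
BINARY_OP * → 0 * 20 = 0. Stack: [0]
LOAD_CONST → push 5. Stack: [0, 5]
BINARY_OP - → 0 - 5 = -5. Stack: [-5]
STORE_FAST u → u=-5. Stack: []
LOAD_CONST → push 5. Stack: [5]
LOAD_FAST a → push 37. Stack: [5, 37]
BINARY_OP - → 5 - 37 = -32. Stack: [-32]
LOAD_CONST → push 7. Stack: [-32, 7]
BINARY_OP - → -32 - 7 = -39. Stack: [-39]
STORE_FAST u → u=-39. Stack: []
LOAD_FAST u → push -39. Stack: [-39]
LOAD_CONST → push 3. Stack: [-39, 3]
BINARY_OP << → -39 << 3 = -312. Stack: [-312]
STORE_FAST m → m=-312. Stack: []
LOAD_CONST → push -1. Stack: [-1]
LOAD_FAST b → push 20. Stack: [-1, 20]
BINARY_OP * → -1 * 20 = -20. Stack: [-20]
STORE_FAST p → p=-20. Stack: []
LOAD_FAST_LOAD_FAST a,b → push 37,20. Stack: [37, 20]
BINARY_OP % → 37 % 20 = 17. Stack: [17]
LOAD_FAST b → push 20. Stack: [17, 20]
BINARY_OP * → 17 * 20 = 340. Stack: [340]
STORE_FAST k → k=340. Stack: []
LOAD_FAST_LOAD_FAST b,b → push 20,20. Stack: [20, 20]
BINARY_OP & → 20 & 20 = 20. Stack: [20]
STORE_FAST r → r=20. Stack: []
LOAD_CONST → push 6. Stack: [6]
LOAD_FAST a → push 37. Stack: [6, 37]
BINARY_OP - → 6 - 37 = -31. Stack: [-31]
LOAD_FAST_LOAD_FAST k,b → push 340,20. Stack: [-31, 340, 20]
BINARY_OP + → 340 + 20 = 360. Stack: [-31, 360]
BINARY_OP | → -31 | 360 = -23. Stack: [-23]
STORE_FAST x → x=-23. Stack: []
LOAD_FAST_LOAD_FAST x,m → push -23,-312. Stack: [-23, -312]
BINARY_OP * → -23 * -312 = 7176. Stack: [7176]
RETURN_VALUE → return 7176.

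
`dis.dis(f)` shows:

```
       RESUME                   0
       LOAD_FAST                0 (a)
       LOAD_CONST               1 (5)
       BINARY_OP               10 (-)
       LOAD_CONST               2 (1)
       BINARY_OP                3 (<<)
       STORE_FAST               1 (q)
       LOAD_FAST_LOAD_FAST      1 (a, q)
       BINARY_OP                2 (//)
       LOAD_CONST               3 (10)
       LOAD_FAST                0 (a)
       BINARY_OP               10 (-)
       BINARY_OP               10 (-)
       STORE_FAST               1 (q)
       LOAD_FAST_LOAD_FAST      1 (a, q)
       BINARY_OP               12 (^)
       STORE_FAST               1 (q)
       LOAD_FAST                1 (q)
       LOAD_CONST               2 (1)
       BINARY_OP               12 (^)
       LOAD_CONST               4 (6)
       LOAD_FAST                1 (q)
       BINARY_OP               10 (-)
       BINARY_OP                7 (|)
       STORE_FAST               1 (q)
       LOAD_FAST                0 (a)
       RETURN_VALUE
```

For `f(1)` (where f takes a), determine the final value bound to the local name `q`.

LOAD_FAST a → push 1. Stack: [1]
LOAD_CONST → push 5. Stack: [1, 5]
BINARY_OP - → 1 - 5 = -4. Stack: [-4]
LOAD_CONST → push 1. Stack: [-4, 1]
BINARY_OP << → -4 << 1 = -8. Stack: [-8]
STORE_FAST q → q=-8. Stack: []
LOAD_FAST_LOAD_FAST a,q → push 1,-8. Stack: [1, -8]
BINARY_OP // → 1 // -8 = -1. Stack: [-1]
LOAD_CONST → push 10. Stack: [-1, 10]
LOAD_FAST a → push 1. Stack: [-1, 10, 1]
BINARY_OP - → 10 - 1 = 9. Stack: [-1, 9]
BINARY_OP - → -1 - 9 = -10. Stack: [-10]
STORE_FAST q → q=-10. Stack: []
LOAD_FAST_LOAD_FAST a,q → push 1,-10. Stack: [1, -10]
BINARY_OP ^ → 1 ^ -10 = -9. Stack: [-9]
STORE_FAST q → q=-9. Stack: []
LOAD_FAST q → push -9. Stack: [-9]
LOAD_CONST → push 1. Stack: [-9, 1]
BINARY_OP ^ → -9 ^ 1 = -10. Stack: [-10]
LOAD_CONST → push 6. Stack: [-10, 6]
LOAD_FAST q → push -9. Stack: [-10, 6, -9]
BINARY_OP - → 6 - -9 = 15. Stack: [-10, 15]
BINARY_OP | → -10 | 15 = -1. Stack: [-1]
STORE_FAST q → q=-1. Stack: []
LOAD_FAST a → push 1. Stack: [1]
RETURN_VALUE → return 1.

-1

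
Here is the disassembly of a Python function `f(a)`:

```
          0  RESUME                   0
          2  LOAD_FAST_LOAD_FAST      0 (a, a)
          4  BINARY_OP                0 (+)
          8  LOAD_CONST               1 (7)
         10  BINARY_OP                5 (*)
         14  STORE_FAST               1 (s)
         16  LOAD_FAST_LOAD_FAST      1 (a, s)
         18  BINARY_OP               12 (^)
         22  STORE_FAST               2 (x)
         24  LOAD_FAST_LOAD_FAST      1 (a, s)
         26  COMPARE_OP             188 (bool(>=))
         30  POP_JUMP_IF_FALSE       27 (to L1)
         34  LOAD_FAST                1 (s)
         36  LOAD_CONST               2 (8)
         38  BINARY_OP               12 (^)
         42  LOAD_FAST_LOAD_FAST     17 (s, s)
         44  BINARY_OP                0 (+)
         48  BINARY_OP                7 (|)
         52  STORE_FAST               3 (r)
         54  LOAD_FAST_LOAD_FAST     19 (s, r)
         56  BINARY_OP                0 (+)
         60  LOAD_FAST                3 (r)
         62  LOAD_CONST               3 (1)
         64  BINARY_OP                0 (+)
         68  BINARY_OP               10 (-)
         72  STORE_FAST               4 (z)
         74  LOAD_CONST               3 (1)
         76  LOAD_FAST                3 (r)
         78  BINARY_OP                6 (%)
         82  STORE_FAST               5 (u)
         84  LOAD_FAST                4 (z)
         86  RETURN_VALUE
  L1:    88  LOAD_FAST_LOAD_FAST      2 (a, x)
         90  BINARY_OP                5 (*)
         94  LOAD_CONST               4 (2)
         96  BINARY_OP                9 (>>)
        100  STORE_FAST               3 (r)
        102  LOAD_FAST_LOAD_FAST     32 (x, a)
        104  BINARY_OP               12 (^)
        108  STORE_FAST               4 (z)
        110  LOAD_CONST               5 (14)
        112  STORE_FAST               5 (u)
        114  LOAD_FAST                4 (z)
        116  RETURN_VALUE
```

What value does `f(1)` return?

14

LOAD_FAST_LOAD_FAST a,a → push 1,1. Stack: [1, 1]
BINARY_OP + → 1 + 1 = 2. Stack: [2]
LOAD_CONST → push 7. Stack: [2, 7]
BINARY_OP * → 2 * 7 = 14. Stack: [14]
STORE_FAST s → s=14. Stack: []
LOAD_FAST_LOAD_FAST a,s → push 1,14. Stack: [1, 14]
BINARY_OP ^ → 1 ^ 14 = 15. Stack: [15]
STORE_FAST x → x=15. Stack: []
LOAD_FAST_LOAD_FAST a,s → push 1,14. Stack: [1, 14]
COMPARE_OP bool(>=) → 1 vs 14 = False. Stack: [False]
POP_JUMP_IF_FALSE → pop False; jump. Stack: []
LOAD_FAST_LOAD_FAST a,x → push 1,15. Stack: [1, 15]
BINARY_OP * → 1 * 15 = 15. Stack: [15]
LOAD_CONST → push 2. Stack: [15, 2]
BINARY_OP >> → 15 >> 2 = 3. Stack: [3]
STORE_FAST r → r=3. Stack: []
LOAD_FAST_LOAD_FAST x,a → push 15,1. Stack: [15, 1]
BINARY_OP ^ → 15 ^ 1 = 14. Stack: [14]
STORE_FAST z → z=14. Stack: []
LOAD_CONST → push 14. Stack: [14]
STORE_FAST u → u=14. Stack: []
LOAD_FAST z → push 14. Stack: [14]
RETURN_VALUE → return 14.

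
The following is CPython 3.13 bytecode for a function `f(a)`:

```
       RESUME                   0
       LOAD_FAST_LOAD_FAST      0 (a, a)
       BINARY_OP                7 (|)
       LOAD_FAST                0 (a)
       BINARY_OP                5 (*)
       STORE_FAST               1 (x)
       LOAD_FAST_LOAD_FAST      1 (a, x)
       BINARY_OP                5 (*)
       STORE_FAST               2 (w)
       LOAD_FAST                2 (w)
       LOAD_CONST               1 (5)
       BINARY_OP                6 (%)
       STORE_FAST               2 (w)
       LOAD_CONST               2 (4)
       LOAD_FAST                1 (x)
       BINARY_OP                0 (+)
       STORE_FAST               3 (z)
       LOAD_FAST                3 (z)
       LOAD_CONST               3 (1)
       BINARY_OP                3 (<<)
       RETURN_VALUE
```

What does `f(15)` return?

458

LOAD_FAST_LOAD_FAST a,a → push 15,15. Stack: [15, 15]
BINARY_OP | → 15 | 15 = 15. Stack: [15]
LOAD_FAST a → push 15. Stack: [15, 15]
BINARY_OP * → 15 * 15 = 225. Stack: [225]
STORE_FAST x → x=225. Stack: []
LOAD_FAST_LOAD_FAST a,x → push 15,225. Stack: [15, 225]
BINARY_OP * → 15 * 225 = 3375. Stack: [3375]
STORE_FAST w → w=3375. Stack: []
LOAD_FAST w → push 3375. Stack: [3375]
LOAD_CONST → push 5. Stack: [3375, 5]
BINARY_OP % → 3375 % 5 = 0. Stack: [0]
STORE_FAST w → w=0. Stack: []
LOAD_CONST → push 4. Stack: [4]
LOAD_FAST x → push 225. Stack: [4, 225]
BINARY_OP + → 4 + 225 = 229. Stack: [229]
STORE_FAST z → z=229. Stack: []
LOAD_FAST z → push 229. Stack: [229]
LOAD_CONST → push 1. Stack: [229, 1]
BINARY_OP << → 229 << 1 = 458. Stack: [458]
RETURN_VALUE → return 458.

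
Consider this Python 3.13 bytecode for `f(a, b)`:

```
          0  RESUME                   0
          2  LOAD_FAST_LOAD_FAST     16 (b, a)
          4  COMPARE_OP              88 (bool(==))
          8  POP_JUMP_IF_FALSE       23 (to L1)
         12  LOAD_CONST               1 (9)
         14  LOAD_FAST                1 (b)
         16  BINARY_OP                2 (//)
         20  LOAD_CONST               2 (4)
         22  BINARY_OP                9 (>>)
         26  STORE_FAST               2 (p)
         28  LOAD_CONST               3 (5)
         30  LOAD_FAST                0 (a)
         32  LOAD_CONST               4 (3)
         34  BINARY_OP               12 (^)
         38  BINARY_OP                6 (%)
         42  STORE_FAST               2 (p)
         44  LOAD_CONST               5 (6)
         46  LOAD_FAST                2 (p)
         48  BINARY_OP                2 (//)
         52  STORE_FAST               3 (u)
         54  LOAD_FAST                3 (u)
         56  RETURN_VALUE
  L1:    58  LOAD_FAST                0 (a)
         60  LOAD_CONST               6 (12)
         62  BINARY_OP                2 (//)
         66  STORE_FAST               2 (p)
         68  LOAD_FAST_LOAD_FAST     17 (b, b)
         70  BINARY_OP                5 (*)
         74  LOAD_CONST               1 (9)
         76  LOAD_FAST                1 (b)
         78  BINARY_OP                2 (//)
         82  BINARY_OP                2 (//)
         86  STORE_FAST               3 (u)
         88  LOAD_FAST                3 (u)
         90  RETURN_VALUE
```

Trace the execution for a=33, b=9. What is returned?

81

LOAD_FAST_LOAD_FAST b,a → push 9,33. Stack: [9, 33]
COMPARE_OP bool(==) → 9 vs 33 = False. Stack: [False]
POP_JUMP_IF_FALSE → pop False; jump. Stack: []
LOAD_FAST a → push 33. Stack: [33]
LOAD_CONST → push 12. Stack: [33, 12]
BINARY_OP // → 33 // 12 = 2. Stack: [2]
STORE_FAST p → p=2. Stack: []
LOAD_FAST_LOAD_FAST b,b → push 9,9. Stack: [9, 9]
BINARY_OP * → 9 * 9 = 81. Stack: [81]
LOAD_CONST → push 9. Stack: [81, 9]
LOAD_FAST b → push 9. Stack: [81, 9, 9]
BINARY_OP // → 9 // 9 = 1. Stack: [81, 1]
BINARY_OP // → 81 // 1 = 81. Stack: [81]
STORE_FAST u → u=81. Stack: []
LOAD_FAST u → push 81. Stack: [81]
RETURN_VALUE → return 81.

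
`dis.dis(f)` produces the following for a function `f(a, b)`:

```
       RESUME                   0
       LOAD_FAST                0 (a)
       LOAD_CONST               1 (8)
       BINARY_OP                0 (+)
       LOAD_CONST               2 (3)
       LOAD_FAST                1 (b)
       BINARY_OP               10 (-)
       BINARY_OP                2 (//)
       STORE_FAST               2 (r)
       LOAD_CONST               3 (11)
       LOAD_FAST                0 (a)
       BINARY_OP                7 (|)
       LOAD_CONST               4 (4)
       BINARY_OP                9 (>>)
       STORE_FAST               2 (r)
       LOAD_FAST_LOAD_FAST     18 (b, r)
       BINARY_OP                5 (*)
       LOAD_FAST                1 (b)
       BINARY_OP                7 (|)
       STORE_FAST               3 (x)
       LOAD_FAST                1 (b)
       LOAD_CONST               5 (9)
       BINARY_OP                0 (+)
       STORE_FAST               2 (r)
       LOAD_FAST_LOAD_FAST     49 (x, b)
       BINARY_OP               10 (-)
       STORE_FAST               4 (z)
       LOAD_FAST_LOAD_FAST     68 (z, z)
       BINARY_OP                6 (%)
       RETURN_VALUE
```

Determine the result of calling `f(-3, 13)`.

LOAD_FAST a → push -3. Stack: [-3]
LOAD_CONST → push 8. Stack: [-3, 8]
BINARY_OP + → -3 + 8 = 5. Stack: [5]
LOAD_CONST → push 3. Stack: [5, 3]
LOAD_FAST b → push 13. Stack: [5, 3, 13]
BINARY_OP - → 3 - 13 = -10. Stack: [5, -10]
BINARY_OP // → 5 // -10 = -1. Stack: [-1]
STORE_FAST r → r=-1. Stack: []
LOAD_CONST → push 11. Stack: [11]
LOAD_FAST a → push -3. Stack: [11, -3]
BINARY_OP | → 11 | -3 = -1. Stack: [-1]
LOAD_CONST → push 4. Stack: [-1, 4]
BINARY_OP >> → -1 >> 4 = -1. Stack: [-1]
STORE_FAST r → r=-1. Stack: []
LOAD_FAST_LOAD_FAST b,r → push 13,-1. Stack: [13, -1]
BINARY_OP * → 13 * -1 = -13. Stack: [-13]
LOAD_FAST b → push 13. Stack: [-13, 13]
BINARY_OP | → -13 | 13 = -1. Stack: [-1]
STORE_FAST x → x=-1. Stack: []
LOAD_FAST b → push 13. Stack: [13]
LOAD_CONST → push 9. Stack: [13, 9]
BINARY_OP + → 13 + 9 = 22. Stack: [22]
STORE_FAST r → r=22. Stack: []
LOAD_FAST_LOAD_FAST x,b → push -1,13. Stack: [-1, 13]
BINARY_OP - → -1 - 13 = -14. Stack: [-14]
STORE_FAST z → z=-14. Stack: []
LOAD_FAST_LOAD_FAST z,z → push -14,-14. Stack: [-14, -14]
BINARY_OP % → -14 % -14 = 0. Stack: [0]
RETURN_VALUE → return 0.

0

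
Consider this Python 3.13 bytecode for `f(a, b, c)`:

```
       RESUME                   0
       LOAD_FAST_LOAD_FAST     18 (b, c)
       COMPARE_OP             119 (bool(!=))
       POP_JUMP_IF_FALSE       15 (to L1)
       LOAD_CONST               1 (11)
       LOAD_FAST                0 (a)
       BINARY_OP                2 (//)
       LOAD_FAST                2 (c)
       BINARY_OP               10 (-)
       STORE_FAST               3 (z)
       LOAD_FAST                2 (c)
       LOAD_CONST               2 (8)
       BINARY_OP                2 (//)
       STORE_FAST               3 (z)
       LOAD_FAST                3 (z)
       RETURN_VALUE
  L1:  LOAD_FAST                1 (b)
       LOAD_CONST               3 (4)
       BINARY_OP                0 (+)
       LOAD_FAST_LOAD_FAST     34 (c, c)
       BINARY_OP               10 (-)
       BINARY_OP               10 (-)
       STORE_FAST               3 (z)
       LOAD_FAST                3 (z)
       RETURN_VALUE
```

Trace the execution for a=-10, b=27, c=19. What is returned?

LOAD_FAST_LOAD_FAST b,c → push 27,19. Stack: [27, 19]
COMPARE_OP bool(!=) → 27 vs 19 = True. Stack: [True]
POP_JUMP_IF_FALSE → pop True; no jump. Stack: []
LOAD_CONST → push 11. Stack: [11]
LOAD_FAST a → push -10. Stack: [11, -10]
BINARY_OP // → 11 // -10 = -2. Stack: [-2]
LOAD_FAST c → push 19. Stack: [-2, 19]
BINARY_OP - → -2 - 19 = -21. Stack: [-21]
STORE_FAST z → z=-21. Stack: []
LOAD_FAST c → push 19. Stack: [19]
LOAD_CONST → push 8. Stack: [19, 8]
BINARY_OP // → 19 // 8 = 2. Stack: [2]
STORE_FAST z → z=2. Stack: []
LOAD_FAST z → push 2. Stack: [2]
RETURN_VALUE → return 2.

2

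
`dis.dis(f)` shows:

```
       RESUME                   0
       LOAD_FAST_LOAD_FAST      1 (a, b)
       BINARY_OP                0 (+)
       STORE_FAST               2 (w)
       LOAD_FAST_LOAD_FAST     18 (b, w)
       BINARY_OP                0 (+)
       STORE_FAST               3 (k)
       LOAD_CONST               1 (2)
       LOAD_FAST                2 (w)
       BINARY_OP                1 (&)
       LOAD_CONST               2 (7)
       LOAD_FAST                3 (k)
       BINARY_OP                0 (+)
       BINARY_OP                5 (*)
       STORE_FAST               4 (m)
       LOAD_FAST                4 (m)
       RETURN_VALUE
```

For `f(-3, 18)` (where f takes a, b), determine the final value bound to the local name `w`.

LOAD_FAST_LOAD_FAST a,b → push -3,18. Stack: [-3, 18]
BINARY_OP + → -3 + 18 = 15. Stack: [15]
STORE_FAST w → w=15. Stack: []
LOAD_FAST_LOAD_FAST b,w → push 18,15. Stack: [18, 15]
BINARY_OP + → 18 + 15 = 33. Stack: [33]
STORE_FAST k → k=33. Stack: []
LOAD_CONST → push 2. Stack: [2]
LOAD_FAST w → push 15. Stack: [2, 15]
BINARY_OP & → 2 & 15 = 2. Stack: [2]
LOAD_CONST → push 7. Stack: [2, 7]
LOAD_FAST k → push 33. Stack: [2, 7, 33]
BINARY_OP + → 7 + 33 = 40. Stack: [2, 40]
BINARY_OP * → 2 * 40 = 80. Stack: [80]
STORE_FAST m → m=80. Stack: []
LOAD_FAST m → push 80. Stack: [80]
RETURN_VALUE → return 80.

15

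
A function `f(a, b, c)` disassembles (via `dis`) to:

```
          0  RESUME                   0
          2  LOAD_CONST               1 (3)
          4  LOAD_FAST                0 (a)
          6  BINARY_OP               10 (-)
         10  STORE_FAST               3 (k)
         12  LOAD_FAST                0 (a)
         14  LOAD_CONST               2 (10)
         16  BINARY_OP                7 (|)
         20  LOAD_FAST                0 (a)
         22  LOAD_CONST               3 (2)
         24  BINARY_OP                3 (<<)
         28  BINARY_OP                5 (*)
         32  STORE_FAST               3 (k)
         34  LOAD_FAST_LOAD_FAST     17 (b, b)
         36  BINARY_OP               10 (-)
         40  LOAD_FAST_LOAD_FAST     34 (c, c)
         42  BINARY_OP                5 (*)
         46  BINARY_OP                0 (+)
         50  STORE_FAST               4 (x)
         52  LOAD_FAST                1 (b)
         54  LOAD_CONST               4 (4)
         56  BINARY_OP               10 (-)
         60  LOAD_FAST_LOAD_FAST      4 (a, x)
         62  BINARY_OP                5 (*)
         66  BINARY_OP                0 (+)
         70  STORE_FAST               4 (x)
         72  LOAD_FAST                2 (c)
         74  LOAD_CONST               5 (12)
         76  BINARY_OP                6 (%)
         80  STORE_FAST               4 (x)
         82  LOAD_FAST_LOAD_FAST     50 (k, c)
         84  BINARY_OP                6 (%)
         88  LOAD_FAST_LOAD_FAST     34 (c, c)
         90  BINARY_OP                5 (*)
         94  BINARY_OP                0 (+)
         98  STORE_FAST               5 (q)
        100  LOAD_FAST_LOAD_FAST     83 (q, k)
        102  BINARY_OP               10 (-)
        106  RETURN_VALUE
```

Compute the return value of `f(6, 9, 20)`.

LOAD_CONST → push 3. Stack: [3]
LOAD_FAST a → push 6. Stack: [3, 6]
BINARY_OP - → 3 - 6 = -3. Stack: [-3]
STORE_FAST k → k=-3. Stack: []
LOAD_FAST a → push 6. Stack: [6]
LOAD_CONST → push 10. Stack: [6, 10]
BINARY_OP | → 6 | 10 = 14. Stack: [14]
LOAD_FAST a → push 6. Stack: [14, 6]
LOAD_CONST → push 2. Stack: [14, 6, 2]
BINARY_OP << → 6 << 2 = 24. Stack: [14, 24]
BINARY_OP * → 14 * 24 = 336. Stack: [336]
STORE_FAST k → k=336. Stack: []
LOAD_FAST_LOAD_FAST b,b → push 9,9. Stack: [9, 9]
BINARY_OP - → 9 - 9 = 0. Stack: [0]
LOAD_FAST_LOAD_FAST c,c → push 20,20. Stack: [0, 20, 20]
BINARY_OP * → 20 * 20 = 400. Stack: [0, 400]
BINARY_OP + → 0 + 400 = 400. Stack: [400]
STORE_FAST x → x=400. Stack: []
LOAD_FAST b → push 9. Stack: [9]
LOAD_CONST → push 4. Stack: [9, 4]
BINARY_OP - → 9 - 4 = 5. Stack: [5]
LOAD_FAST_LOAD_FAST a,x → push 6,400. Stack: [5, 6, 400]
BINARY_OP * → 6 * 400 = 2400. Stack: [5, 2400]
BINARY_OP + → 5 + 2400 = 2405. Stack: [2405]
STORE_FAST x → x=2405. Stack: []
LOAD_FAST c → push 20. Stack: [20]
LOAD_CONST → push 12. Stack: [20, 12]
BINARY_OP % → 20 % 12 = 8. Stack: [8]
STORE_FAST x → x=8. Stack: []
LOAD_FAST_LOAD_FAST k,c → push 336,20. Stack: [336, 20]
BINARY_OP % → 336 % 20 = 16. Stack: [16]
LOAD_FAST_LOAD_FAST c,c → push 20,20. Stack: [16, 20, 20]
BINARY_OP * → 20 * 20 = 400. Stack: [16, 400]
BINARY_OP + → 16 + 400 = 416. Stack: [416]
STORE_FAST q → q=416. Stack: []
LOAD_FAST_LOAD_FAST q,k → push 416,336. Stack: [416, 336]
BINARY_OP - → 416 - 336 = 80. Stack: [80]
RETURN_VALUE → return 80.

80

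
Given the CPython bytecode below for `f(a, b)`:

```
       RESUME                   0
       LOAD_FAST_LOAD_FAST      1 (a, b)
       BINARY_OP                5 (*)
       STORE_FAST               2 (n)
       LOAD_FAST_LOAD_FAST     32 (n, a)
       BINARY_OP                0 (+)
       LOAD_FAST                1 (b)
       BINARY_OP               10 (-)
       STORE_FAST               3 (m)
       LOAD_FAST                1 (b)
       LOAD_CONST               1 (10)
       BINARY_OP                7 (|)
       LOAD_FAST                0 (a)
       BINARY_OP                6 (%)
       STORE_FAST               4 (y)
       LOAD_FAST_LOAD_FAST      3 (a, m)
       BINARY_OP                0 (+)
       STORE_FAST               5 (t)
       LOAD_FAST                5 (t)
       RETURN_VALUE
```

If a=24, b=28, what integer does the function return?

692

LOAD_FAST_LOAD_FAST a,b → push 24,28. Stack: [24, 28]
BINARY_OP * → 24 * 28 = 672. Stack: [672]
STORE_FAST n → n=672. Stack: []
LOAD_FAST_LOAD_FAST n,a → push 672,24. Stack: [672, 24]
BINARY_OP + → 672 + 24 = 696. Stack: [696]
LOAD_FAST b → push 28. Stack: [696, 28]
BINARY_OP - → 696 - 28 = 668. Stack: [668]
STORE_FAST m → m=668. Stack: []
LOAD_FAST b → push 28. Stack: [28]
LOAD_CONST → push 10. Stack: [28, 10]
BINARY_OP | → 28 | 10 = 30. Stack: [30]
LOAD_FAST a → push 24. Stack: [30, 24]
BINARY_OP % → 30 % 24 = 6. Stack: [6]
STORE_FAST y → y=6. Stack: []
LOAD_FAST_LOAD_FAST a,m → push 24,668. Stack: [24, 668]
BINARY_OP + → 24 + 668 = 692. Stack: [692]
STORE_FAST t → t=692. Stack: []
LOAD_FAST t → push 692. Stack: [692]
RETURN_VALUE → return 692.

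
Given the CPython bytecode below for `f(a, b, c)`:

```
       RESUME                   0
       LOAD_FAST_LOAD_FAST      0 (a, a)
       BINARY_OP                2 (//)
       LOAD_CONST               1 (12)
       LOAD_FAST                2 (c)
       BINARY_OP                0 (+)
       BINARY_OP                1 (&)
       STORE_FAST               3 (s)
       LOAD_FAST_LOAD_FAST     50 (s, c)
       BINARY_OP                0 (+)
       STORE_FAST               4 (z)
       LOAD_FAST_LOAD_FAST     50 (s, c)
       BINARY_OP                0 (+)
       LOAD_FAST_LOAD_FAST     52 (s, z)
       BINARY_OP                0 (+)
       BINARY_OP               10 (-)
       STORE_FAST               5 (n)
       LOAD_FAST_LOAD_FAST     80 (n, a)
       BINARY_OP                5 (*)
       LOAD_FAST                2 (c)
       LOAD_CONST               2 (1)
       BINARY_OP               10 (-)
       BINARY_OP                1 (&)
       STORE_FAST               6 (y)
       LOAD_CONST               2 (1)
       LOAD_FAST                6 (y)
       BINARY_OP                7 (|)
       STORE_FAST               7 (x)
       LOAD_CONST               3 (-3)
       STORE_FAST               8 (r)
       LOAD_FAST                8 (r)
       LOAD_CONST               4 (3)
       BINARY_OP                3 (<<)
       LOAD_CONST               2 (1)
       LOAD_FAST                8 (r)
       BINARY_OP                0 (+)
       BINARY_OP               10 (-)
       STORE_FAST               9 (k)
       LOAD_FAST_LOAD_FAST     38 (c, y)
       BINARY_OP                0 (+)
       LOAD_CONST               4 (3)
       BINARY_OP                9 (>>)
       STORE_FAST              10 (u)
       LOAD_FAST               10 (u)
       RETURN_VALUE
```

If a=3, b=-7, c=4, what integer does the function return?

0

LOAD_FAST_LOAD_FAST a,a → push 3,3. Stack: [3, 3]
BINARY_OP // → 3 // 3 = 1. Stack: [1]
LOAD_CONST → push 12. Stack: [1, 12]
LOAD_FAST c → push 4. Stack: [1, 12, 4]
BINARY_OP + → 12 + 4 = 16. Stack: [1, 16]
BINARY_OP & → 1 & 16 = 0. Stack: [0]
STORE_FAST s → s=0. Stack: []
LOAD_FAST_LOAD_FAST s,c → push 0,4. Stack: [0, 4]
BINARY_OP + → 0 + 4 = 4. Stack: [4]
STORE_FAST z → z=4. Stack: []
LOAD_FAST_LOAD_FAST s,c → push 0,4. Stack: [0, 4]
BINARY_OP + → 0 + 4 = 4. Stack: [4]
LOAD_FAST_LOAD_FAST s,z → push 0,4. Stack: [4, 0, 4]
BINARY_OP + → 0 + 4 = 4. Stack: [4, 4]
BINARY_OP - → 4 - 4 = 0. Stack: [0]
STORE_FAST n → n=0. Stack: []
LOAD_FAST_LOAD_FAST n,a → push 0,3. Stack: [0, 3]
BINARY_OP * → 0 * 3 = 0. Stack: [0]
LOAD_FAST c → push 4. Stack: [0, 4]
LOAD_CONST → push 1. Stack: [0, 4, 1]
BINARY_OP - → 4 - 1 = 3. Stack: [0, 3]
BINARY_OP & → 0 & 3 = 0. Stack: [0]
STORE_FAST y → y=0. Stack: []
LOAD_CONST → push 1. Stack: [1]
LOAD_FAST y → push 0. Stack: [1, 0]
BINARY_OP | → 1 | 0 = 1. Stack: [1]
STORE_FAST x → x=1. Stack: []
LOAD_CONST → push -3. Stack: [-3]
STORE_FAST r → r=-3. Stack: []
LOAD_FAST r → push -3. Stack: [-3]
LOAD_CONST → push 3. Stack: [-3, 3]
BINARY_OP << → -3 << 3 = -24. Stack: [-24]
LOAD_CONST → push 1. Stack: [-24, 1]
LOAD_FAST r → push -3. Stack: [-24, 1, -3]
BINARY_OP + → 1 + -3 = -2. Stack: [-24, -2]
BINARY_OP - → -24 - -2 = -22. Stack: [-22]
STORE_FAST k → k=-22. Stack: []
LOAD_FAST_LOAD_FAST c,y → push 4,0. Stack: [4, 0]
BINARY_OP + → 4 + 0 = 4. Stack: [4]
LOAD_CONST → push 3. Stack: [4, 3]
BINARY_OP >> → 4 >> 3 = 0. Stack: [0]
STORE_FAST u → u=0. Stack: []
LOAD_FAST u → push 0. Stack: [0]
RETURN_VALUE → return 0.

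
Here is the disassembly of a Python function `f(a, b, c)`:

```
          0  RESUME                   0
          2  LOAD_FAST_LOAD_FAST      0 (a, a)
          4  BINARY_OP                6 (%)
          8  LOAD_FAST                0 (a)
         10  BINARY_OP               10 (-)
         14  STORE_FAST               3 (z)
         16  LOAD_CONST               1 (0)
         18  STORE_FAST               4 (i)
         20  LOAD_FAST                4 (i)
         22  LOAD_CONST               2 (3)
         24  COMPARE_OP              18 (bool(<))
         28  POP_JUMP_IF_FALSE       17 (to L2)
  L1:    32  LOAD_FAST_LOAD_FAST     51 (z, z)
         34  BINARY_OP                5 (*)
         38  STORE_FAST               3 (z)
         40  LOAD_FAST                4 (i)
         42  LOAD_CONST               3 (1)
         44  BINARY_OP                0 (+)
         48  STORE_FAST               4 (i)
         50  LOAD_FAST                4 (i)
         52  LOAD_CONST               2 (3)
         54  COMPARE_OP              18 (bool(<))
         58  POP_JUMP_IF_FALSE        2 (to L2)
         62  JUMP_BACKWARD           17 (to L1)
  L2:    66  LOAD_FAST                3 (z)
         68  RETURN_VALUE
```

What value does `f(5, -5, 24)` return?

390625

LOAD_FAST_LOAD_FAST a,a → push 5,5. Stack: [5, 5]
BINARY_OP % → 5 % 5 = 0. Stack: [0]
LOAD_FAST a → push 5. Stack: [0, 5]
BINARY_OP - → 0 - 5 = -5. Stack: [-5]
STORE_FAST z → z=-5. Stack: []
LOAD_CONST → push 0. Stack: [0]
STORE_FAST i → i=0. Stack: []
LOAD_FAST i → push 0. Stack: [0]
LOAD_CONST → push 3. Stack: [0, 3]
COMPARE_OP bool(<) → 0 vs 3 = True. Stack: [True]
POP_JUMP_IF_FALSE → pop True; no jump. Stack: []
LOAD_FAST_LOAD_FAST z,z → push -5,-5. Stack: [-5, -5]
BINARY_OP * → -5 * -5 = 25. Stack: [25]
STORE_FAST z → z=25. Stack: []
LOAD_FAST i → push 0. Stack: [0]
LOAD_CONST → push 1. Stack: [0, 1]
BINARY_OP + → 0 + 1 = 1. Stack: [1]
STORE_FAST i → i=1. Stack: []
LOAD_FAST i → push 1. Stack: [1]
LOAD_CONST → push 3. Stack: [1, 3]
COMPARE_OP bool(<) → 1 vs 3 = True. Stack: [True]
POP_JUMP_IF_FALSE → pop True; no jump. Stack: []
LOAD_FAST_LOAD_FAST z,z → push 25,25. Stack: [25, 25]
BINARY_OP * → 25 * 25 = 625. Stack: [625]
STORE_FAST z → z=625. Stack: []
LOAD_FAST i → push 1. Stack: [1]
LOAD_CONST → push 1. Stack: [1, 1]
BINARY_OP + → 1 + 1 = 2. Stack: [2]
STORE_FAST i → i=2. Stack: []
LOAD_FAST i → push 2. Stack: [2]
LOAD_CONST → push 3. Stack: [2, 3]
COMPARE_OP bool(<) → 2 vs 3 = True. Stack: [True]
POP_JUMP_IF_FALSE → pop True; no jump. Stack: []
LOAD_FAST_LOAD_FAST z,z → push 625,625. Stack: [625, 625]
BINARY_OP * → 625 * 625 = 390625. Stack: [390625]
STORE_FAST z → z=390625. Stack: []
LOAD_FAST i → push 2. Stack: [2]
LOAD_CONST → push 1. Stack: [2, 1]
BINARY_OP + → 2 + 1 = 3. Stack: [3]
STORE_FAST i → i=3. Stack: []
LOAD_FAST i → push 3. Stack: [3]
LOAD_CONST → push 3. Stack: [3, 3]
COMPARE_OP bool(<) → 3 vs 3 = False. Stack: [False]
POP_JUMP_IF_FALSE → pop False; jump. Stack: []
LOAD_FAST z → push 390625. Stack: [390625]
RETURN_VALUE → return 390625.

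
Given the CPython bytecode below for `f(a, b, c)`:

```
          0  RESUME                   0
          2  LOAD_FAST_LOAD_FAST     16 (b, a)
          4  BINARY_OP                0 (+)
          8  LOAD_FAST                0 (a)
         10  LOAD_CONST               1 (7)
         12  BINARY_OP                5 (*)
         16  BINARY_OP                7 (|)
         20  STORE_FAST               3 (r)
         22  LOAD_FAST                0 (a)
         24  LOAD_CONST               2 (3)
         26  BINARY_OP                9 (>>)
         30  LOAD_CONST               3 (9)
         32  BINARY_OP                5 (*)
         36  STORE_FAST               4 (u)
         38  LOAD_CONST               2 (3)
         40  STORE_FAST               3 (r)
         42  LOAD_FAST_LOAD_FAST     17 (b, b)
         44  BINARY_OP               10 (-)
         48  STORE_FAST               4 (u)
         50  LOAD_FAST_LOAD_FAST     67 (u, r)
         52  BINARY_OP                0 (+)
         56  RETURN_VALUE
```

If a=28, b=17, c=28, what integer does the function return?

3

LOAD_FAST_LOAD_FAST b,a → push 17,28. Stack: [17, 28]
BINARY_OP + → 17 + 28 = 45. Stack: [45]
LOAD_FAST a → push 28. Stack: [45, 28]
LOAD_CONST → push 7. Stack: [45, 28, 7]
BINARY_OP * → 28 * 7 = 196. Stack: [45, 196]
BINARY_OP | → 45 | 196 = 237. Stack: [237]
STORE_FAST r → r=237. Stack: []
LOAD_FAST a → push 28. Stack: [28]
LOAD_CONST → push 3. Stack: [28, 3]
BINARY_OP >> → 28 >> 3 = 3. Stack: [3]
LOAD_CONST → push 9. Stack: [3, 9]
BINARY_OP * → 3 * 9 = 27. Stack: [27]
STORE_FAST u → u=27. Stack: []
LOAD_CONST → push 3. Stack: [3]
STORE_FAST r → r=3. Stack: []
LOAD_FAST_LOAD_FAST b,b → push 17,17. Stack: [17, 17]
BINARY_OP - → 17 - 17 = 0. Stack: [0]
STORE_FAST u → u=0. Stack: []
LOAD_FAST_LOAD_FAST u,r → push 0,3. Stack: [0, 3]
BINARY_OP + → 0 + 3 = 3. Stack: [3]
RETURN_VALUE → return 3.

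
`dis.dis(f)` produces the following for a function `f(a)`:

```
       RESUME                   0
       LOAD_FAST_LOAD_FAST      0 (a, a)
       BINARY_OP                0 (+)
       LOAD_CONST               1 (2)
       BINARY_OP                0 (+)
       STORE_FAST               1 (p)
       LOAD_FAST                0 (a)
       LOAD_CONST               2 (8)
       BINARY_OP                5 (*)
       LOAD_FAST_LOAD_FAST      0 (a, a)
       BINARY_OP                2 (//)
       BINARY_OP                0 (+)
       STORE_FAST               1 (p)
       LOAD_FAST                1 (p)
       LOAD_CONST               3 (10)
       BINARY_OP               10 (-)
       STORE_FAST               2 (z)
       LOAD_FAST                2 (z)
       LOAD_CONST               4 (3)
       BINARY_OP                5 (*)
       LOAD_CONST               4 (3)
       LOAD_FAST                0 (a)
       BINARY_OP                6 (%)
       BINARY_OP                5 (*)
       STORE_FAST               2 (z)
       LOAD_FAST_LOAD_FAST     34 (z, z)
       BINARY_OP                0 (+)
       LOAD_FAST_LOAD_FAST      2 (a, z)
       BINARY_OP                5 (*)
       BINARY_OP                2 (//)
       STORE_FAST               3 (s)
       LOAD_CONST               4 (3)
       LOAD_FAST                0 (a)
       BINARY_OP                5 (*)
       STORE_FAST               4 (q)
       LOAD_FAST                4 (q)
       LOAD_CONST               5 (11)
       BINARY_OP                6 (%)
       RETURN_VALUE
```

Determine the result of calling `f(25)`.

LOAD_FAST_LOAD_FAST a,a → push 25,25. Stack: [25, 25]
BINARY_OP + → 25 + 25 = 50. Stack: [50]
LOAD_CONST → push 2. Stack: [50, 2]
BINARY_OP + → 50 + 2 = 52. Stack: [52]
STORE_FAST p → p=52. Stack: []
LOAD_FAST a → push 25. Stack: [25]
LOAD_CONST → push 8. Stack: [25, 8]
BINARY_OP * → 25 * 8 = 200. Stack: [200]
LOAD_FAST_LOAD_FAST a,a → push 25,25. Stack: [200, 25, 25]
BINARY_OP // → 25 // 25 = 1. Stack: [200, 1]
BINARY_OP + → 200 + 1 = 201. Stack: [201]
STORE_FAST p → p=201. Stack: []
LOAD_FAST p → push 201. Stack: [201]
LOAD_CONST → push 10. Stack: [201, 10]
BINARY_OP - → 201 - 10 = 191. Stack: [191]
STORE_FAST z → z=191. Stack: []
LOAD_FAST z → push 191. Stack: [191]
LOAD_CONST → push 3. Stack: [191, 3]
BINARY_OP * → 191 * 3 = 573. Stack: [573]
LOAD_CONST → push 3. Stack: [573, 3]
LOAD_FAST a → push 25. Stack: [573, 3, 25]
BINARY_OP % → 3 % 25 = 3. Stack: [573, 3]
BINARY_OP * → 573 * 3 = 1719. Stack: [1719]
STORE_FAST z → z=1719. Stack: []
LOAD_FAST_LOAD_FAST z,z → push 1719,1719. Stack: [1719, 1719]
BINARY_OP + → 1719 + 1719 = 3438. Stack: [3438]
LOAD_FAST_LOAD_FAST a,z → push 25,1719. Stack: [3438, 25, 1719]
BINARY_OP * → 25 * 1719 = 42975. Stack: [3438, 42975]
BINARY_OP // → 3438 // 42975 = 0. Stack: [0]
STORE_FAST s → s=0. Stack: []
LOAD_CONST → push 3. Stack: [3]
LOAD_FAST a → push 25. Stack: [3, 25]
BINARY_OP * → 3 * 25 = 75. Stack: [75]
STORE_FAST q → q=75. Stack: []
LOAD_FAST q → push 75. Stack: [75]
LOAD_CONST → push 11. Stack: [75, 11]
BINARY_OP % → 75 % 11 = 9. Stack: [9]
RETURN_VALUE → return 9.

9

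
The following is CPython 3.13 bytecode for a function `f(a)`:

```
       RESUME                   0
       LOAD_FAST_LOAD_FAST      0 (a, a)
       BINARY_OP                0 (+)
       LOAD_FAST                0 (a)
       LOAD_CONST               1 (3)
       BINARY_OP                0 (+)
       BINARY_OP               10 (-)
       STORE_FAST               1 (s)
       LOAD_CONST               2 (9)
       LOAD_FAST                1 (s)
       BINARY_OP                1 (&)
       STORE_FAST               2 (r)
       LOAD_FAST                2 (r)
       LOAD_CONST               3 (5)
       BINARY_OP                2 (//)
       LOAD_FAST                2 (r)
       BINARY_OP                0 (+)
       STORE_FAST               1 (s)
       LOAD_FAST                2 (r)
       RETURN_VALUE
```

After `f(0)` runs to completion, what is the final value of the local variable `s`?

10

LOAD_FAST_LOAD_FAST a,a → push 0,0. Stack: [0, 0]
BINARY_OP + → 0 + 0 = 0. Stack: [0]
LOAD_FAST a → push 0. Stack: [0, 0]
LOAD_CONST → push 3. Stack: [0, 0, 3]
BINARY_OP + → 0 + 3 = 3. Stack: [0, 3]
BINARY_OP - → 0 - 3 = -3. Stack: [-3]
STORE_FAST s → s=-3. Stack: []
LOAD_CONST → push 9. Stack: [9]
LOAD_FAST s → push -3. Stack: [9, -3]
BINARY_OP & → 9 & -3 = 9. Stack: [9]
STORE_FAST r → r=9. Stack: []
LOAD_FAST r → push 9. Stack: [9]
LOAD_CONST → push 5. Stack: [9, 5]
BINARY_OP // → 9 // 5 = 1. Stack: [1]
LOAD_FAST r → push 9. Stack: [1, 9]
BINARY_OP + → 1 + 9 = 10. Stack: [10]
STORE_FAST s → s=10. Stack: []
LOAD_FAST r → push 9. Stack: [9]
RETURN_VALUE → return 9.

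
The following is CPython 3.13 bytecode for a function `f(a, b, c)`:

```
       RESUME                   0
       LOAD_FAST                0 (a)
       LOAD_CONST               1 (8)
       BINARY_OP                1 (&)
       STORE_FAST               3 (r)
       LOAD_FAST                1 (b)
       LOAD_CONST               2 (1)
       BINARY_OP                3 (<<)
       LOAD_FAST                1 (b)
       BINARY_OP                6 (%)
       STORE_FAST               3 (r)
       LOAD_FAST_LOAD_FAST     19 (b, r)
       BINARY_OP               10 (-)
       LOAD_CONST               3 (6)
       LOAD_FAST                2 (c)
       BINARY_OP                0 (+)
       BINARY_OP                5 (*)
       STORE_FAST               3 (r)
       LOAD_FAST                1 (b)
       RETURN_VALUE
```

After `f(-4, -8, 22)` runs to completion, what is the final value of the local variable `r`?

LOAD_FAST a → push -4. Stack: [-4]
LOAD_CONST → push 8. Stack: [-4, 8]
BINARY_OP & → -4 & 8 = 8. Stack: [8]
STORE_FAST r → r=8. Stack: []
LOAD_FAST b → push -8. Stack: [-8]
LOAD_CONST → push 1. Stack: [-8, 1]
BINARY_OP << → -8 << 1 = -16. Stack: [-16]
LOAD_FAST b → push -8. Stack: [-16, -8]
BINARY_OP % → -16 % -8 = 0. Stack: [0]
STORE_FAST r → r=0. Stack: []
LOAD_FAST_LOAD_FAST b,r → push -8,0. Stack: [-8, 0]
BINARY_OP - → -8 - 0 = -8. Stack: [-8]
LOAD_CONST → push 6. Stack: [-8, 6]
LOAD_FAST c → push 22. Stack: [-8, 6, 22]
BINARY_OP + → 6 + 22 = 28. Stack: [-8, 28]
BINARY_OP * → -8 * 28 = -224. Stack: [-224]
STORE_FAST r → r=-224. Stack: []
LOAD_FAST b → push -8. Stack: [-8]
RETURN_VALUE → return -8.

-224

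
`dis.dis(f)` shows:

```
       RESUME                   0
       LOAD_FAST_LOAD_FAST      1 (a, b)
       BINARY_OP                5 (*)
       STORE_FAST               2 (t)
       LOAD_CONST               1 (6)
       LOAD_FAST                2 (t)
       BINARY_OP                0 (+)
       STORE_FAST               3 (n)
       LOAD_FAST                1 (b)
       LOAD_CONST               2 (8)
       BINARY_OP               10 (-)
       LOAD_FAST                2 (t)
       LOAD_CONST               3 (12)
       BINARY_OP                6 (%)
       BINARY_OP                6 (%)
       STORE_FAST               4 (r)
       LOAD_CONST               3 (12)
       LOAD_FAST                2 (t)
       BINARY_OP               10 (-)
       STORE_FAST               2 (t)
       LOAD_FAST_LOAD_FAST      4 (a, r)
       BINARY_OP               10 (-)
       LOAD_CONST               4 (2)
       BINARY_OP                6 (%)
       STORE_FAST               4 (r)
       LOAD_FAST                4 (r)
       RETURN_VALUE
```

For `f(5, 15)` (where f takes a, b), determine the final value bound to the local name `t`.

-63

LOAD_FAST_LOAD_FAST a,b → push 5,15. Stack: [5, 15]
BINARY_OP * → 5 * 15 = 75. Stack: [75]
STORE_FAST t → t=75. Stack: []
LOAD_CONST → push 6. Stack: [6]
LOAD_FAST t → push 75. Stack: [6, 75]
BINARY_OP + → 6 + 75 = 81. Stack: [81]
STORE_FAST n → n=81. Stack: []
LOAD_FAST b → push 15. Stack: [15]
LOAD_CONST → push 8. Stack: [15, 8]
BINARY_OP - → 15 - 8 = 7. Stack: [7]
LOAD_FAST t → push 75. Stack: [7, 75]
LOAD_CONST → push 12. Stack: [7, 75, 12]
BINARY_OP % → 75 % 12 = 3. Stack: [7, 3]
BINARY_OP % → 7 % 3 = 1. Stack: [1]
STORE_FAST r → r=1. Stack: []
LOAD_CONST → push 12. Stack: [12]
LOAD_FAST t → push 75. Stack: [12, 75]
BINARY_OP - → 12 - 75 = -63. Stack: [-63]
STORE_FAST t → t=-63. Stack: []
LOAD_FAST_LOAD_FAST a,r → push 5,1. Stack: [5, 1]
BINARY_OP - → 5 - 1 = 4. Stack: [4]
LOAD_CONST → push 2. Stack: [4, 2]
BINARY_OP % → 4 % 2 = 0. Stack: [0]
STORE_FAST r → r=0. Stack: []
LOAD_FAST r → push 0. Stack: [0]
RETURN_VALUE → return 0.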